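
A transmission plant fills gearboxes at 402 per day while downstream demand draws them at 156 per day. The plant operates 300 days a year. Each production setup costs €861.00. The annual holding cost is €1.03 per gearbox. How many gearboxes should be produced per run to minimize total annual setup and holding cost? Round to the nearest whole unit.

Annual demand D = 156 × 300 = 46,800.
Production build-up factor (1 − d/p) = 1 − 156/402 = 0.6119.
Q* = √(2DS / (H(1 − d/p))) = √(2 × 46,800 × 861 / (1.03 × 0.6119)).
= √(80,589,600 / 0.6303) ≈ 11307.494.

Q* ≈ 11,307 gearboxes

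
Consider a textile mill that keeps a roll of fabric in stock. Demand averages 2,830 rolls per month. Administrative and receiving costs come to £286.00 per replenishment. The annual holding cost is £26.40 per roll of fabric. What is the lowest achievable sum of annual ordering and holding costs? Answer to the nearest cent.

TC* ≈ £22,645.60

Annual demand D = 2,830 × 12 = 33,960.
Q* = √(2DS/H) = √(2 × 33,960 × 286 / 26.4) ≈ 857.79.
At the optimum the two cost components are equal, so total cost = 2·(Q*/2)H = Q*·H.
Minimum total = √(2DSH) = √(2 × 33,960 × 286 × 26.4) ≈ 22645.599.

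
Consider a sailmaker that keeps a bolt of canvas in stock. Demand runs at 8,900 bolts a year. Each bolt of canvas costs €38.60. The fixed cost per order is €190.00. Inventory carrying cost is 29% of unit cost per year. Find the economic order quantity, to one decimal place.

Q* ≈ 549.7 bolts

Holding cost H = 0.29 × €38.60 = €11.1940 per unit per year.
EOQ = √(2DS / H) = √(2 × 8,900 × 190 / 11.194).
= √(3,382,000 / 11.194) = √302,126.139 ≈ 549.660.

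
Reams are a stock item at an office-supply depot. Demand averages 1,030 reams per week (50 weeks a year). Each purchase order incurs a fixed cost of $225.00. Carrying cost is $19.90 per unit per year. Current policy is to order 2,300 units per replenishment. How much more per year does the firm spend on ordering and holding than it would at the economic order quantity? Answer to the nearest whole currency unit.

Annual demand D = 1,030 × 50 = 51,500.
EOQ = √(2DS/H) = √(2 × 51,500 × 225 / 19.9) ≈ 1079.15.
Cost at Q* = (D/Q*)S + (Q*/2)H = √(2DSH) ≈ $21,475.16.
Cost at Q = 2,300: (51,500/2,300)×225 + (2,300/2)×19.9 = $5,038.04 + $22,885.00 = $27,923.04.
Excess = $27,923.04 − $21,475.16 = $6,447.88.

Extra cost ≈ $6,448 per year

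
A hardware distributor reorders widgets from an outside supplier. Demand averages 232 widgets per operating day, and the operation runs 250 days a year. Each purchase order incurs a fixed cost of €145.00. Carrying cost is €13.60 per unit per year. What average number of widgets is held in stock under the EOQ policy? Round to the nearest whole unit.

Average inventory ≈ 556 widgets

Annual demand D = 232 × 250 = 58,000.
Q* = √(2DS/H) = √(2 × 58,000 × 145 / 13.6) ≈ 1112.10.
Average inventory = Q*/2 ≈ 1112.10 / 2 = 556.050.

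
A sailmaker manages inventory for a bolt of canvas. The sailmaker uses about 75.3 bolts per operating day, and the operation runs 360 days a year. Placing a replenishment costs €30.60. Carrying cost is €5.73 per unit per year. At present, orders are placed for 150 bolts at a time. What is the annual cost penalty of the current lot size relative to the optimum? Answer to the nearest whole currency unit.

Extra cost ≈ €2,877 per year

Annual demand D = 75.3 × 360 = 27,108.
EOQ = √(2DS/H) = √(2 × 27,108 × 30.6 / 5.73) ≈ 538.08.
Cost at Q* = (D/Q*)S + (Q*/2)H = √(2DSH) ≈ €3,083.20.
Cost at Q = 150: (27,108/150)×30.6 + (150/2)×5.73 = €5,530.03 + €429.75 = €5,959.78.
Excess = €5,959.78 − €3,083.20 = €2,876.58.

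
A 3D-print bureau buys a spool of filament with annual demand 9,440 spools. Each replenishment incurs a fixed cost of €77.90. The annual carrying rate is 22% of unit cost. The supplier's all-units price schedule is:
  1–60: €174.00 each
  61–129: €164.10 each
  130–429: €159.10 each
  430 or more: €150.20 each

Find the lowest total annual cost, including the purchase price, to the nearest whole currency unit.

Holding cost per unit per year at price C is H = 0.22·C.
For each price level, check whether its EOQ is feasible; otherwise the best quantity at that price is the breakpoint.
Tier 1 (€174.00): EOQ = 196.0 exceeds tier's upper bound 60, so this tier is dominated.
Tier 2 (€164.10): EOQ = 201.8 exceeds tier's upper bound 129, so this tier is dominated.
EOQ at €159.10 = 205.0 (feasible in tier 3): TC = 9,440×€159.10 + (9,440/205.0)×77.9 + (205.0/2)×0.22×€159.10 = €1,509,078.90.
EOQ at €150.20 = 211.0 < 430, so use break Q=430: TC = 9,440×€150.20 + (9,440/430.0)×77.9 + (430.0/2)×0.22×€150.20 = €1,426,702.64.
Lowest total cost among the candidates is at Q = 430.0.

TC* ≈ €1,426,703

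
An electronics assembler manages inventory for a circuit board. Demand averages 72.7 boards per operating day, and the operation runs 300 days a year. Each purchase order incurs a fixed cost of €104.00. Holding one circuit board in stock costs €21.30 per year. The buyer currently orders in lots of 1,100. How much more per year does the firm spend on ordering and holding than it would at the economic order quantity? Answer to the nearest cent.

Annual demand D = 72.7 × 300 = 21,810.
EOQ = √(2DS/H) = √(2 × 21,810 × 104 / 21.3) ≈ 461.50.
Cost at Q* = (D/Q*)S + (Q*/2)H = √(2DSH) ≈ €9,829.90.
Cost at Q = 1,100: (21,810/1,100)×104 + (1,100/2)×21.3 = €2,062.04 + €11,715.00 = €13,777.04.
Excess = €13,777.04 − €9,829.90 = €3,947.13.

Extra cost ≈ €3,947.13 per year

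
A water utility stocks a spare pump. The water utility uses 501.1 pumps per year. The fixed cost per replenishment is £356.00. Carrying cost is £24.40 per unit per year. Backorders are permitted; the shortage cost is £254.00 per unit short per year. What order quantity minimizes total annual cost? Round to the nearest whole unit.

With planned backorders, Q* = √(2DS/H) · √((H+B)/B).
√(2DS/H) = √(2 × 501.1 × 356 / 24.4) = 120.923.
√((H+B)/B) = √((24.4+254)/254) = 1.0469.
Q* ≈ 126.597.

Q* ≈ 127 pumps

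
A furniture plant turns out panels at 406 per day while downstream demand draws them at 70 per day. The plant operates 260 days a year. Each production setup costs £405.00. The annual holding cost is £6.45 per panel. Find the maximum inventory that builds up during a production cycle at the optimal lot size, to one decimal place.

Annual demand D = 70 × 260 = 18,200.
Production build-up factor (1 − d/p) = 1 − 70/406 = 0.8276.
Q* = √(2DS / (H(1 − d/p))) = √(2 × 18,200 × 405 / (6.45 × 0.8276)).
= √(14,742,000 / 5.3379) ≈ 1661.850.
Maximum inventory = Q*(1 − d/p) = 1661.850 × 0.8276 ≈ 1375.324.

I_max ≈ 1,375.3 panels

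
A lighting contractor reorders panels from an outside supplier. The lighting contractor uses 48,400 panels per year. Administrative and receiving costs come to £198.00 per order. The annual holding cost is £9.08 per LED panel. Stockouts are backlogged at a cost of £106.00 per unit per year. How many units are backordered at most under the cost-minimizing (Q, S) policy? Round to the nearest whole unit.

S* ≈ 119 panels

With planned backorders, Q* = √(2DS/H) · √((H+B)/B).
√(2DS/H) = √(2 × 48,400 × 198 / 9.08) = 1452.872.
√((H+B)/B) = √((9.08+106)/106) = 1.0420.
Q* ≈ 1513.820.
S* = Q* · H/(H+B) = 1513.820 × 9.08/115.08 ≈ 119.443.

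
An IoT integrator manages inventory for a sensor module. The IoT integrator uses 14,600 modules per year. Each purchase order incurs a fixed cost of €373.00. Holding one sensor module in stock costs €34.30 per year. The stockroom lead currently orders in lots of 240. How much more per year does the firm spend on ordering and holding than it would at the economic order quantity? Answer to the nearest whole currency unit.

EOQ = √(2DS/H) = √(2 × 14,600 × 373 / 34.3) ≈ 563.51.
Cost at Q* = (D/Q*)S + (Q*/2)H = √(2DSH) ≈ €19,328.27.
Cost at Q = 240: (14,600/240)×373 + (240/2)×34.3 = €22,690.83 + €4,116.00 = €26,806.83.
Excess = €26,806.83 − €19,328.27 = €7,478.57.

Extra cost ≈ €7,479 per year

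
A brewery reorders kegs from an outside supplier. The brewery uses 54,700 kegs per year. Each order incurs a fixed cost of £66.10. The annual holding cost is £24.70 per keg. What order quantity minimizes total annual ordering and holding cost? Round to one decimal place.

Q* ≈ 541.1 kegs

EOQ = √(2DS / H) = √(2 × 54,700 × 66.1 / 24.7).
= √(7,231,340 / 24.7) = √292,766.8016 ≈ 541.079.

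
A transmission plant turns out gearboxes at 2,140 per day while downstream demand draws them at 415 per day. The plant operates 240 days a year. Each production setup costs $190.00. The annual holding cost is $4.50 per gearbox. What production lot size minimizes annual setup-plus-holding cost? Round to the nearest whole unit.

Annual demand D = 415 × 240 = 99,600.
Production build-up factor (1 − d/p) = 1 − 415/2,140 = 0.8061.
Q* = √(2DS / (H(1 − d/p))) = √(2 × 99,600 × 190 / (4.5 × 0.8061)).
= √(37,848,000 / 3.6273) ≈ 3230.186.

Q* ≈ 3,230 gearboxes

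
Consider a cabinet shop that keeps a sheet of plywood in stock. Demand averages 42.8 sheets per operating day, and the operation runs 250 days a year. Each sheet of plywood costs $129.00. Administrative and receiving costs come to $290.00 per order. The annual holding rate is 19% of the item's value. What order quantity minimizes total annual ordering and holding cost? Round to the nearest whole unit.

Annual demand D = 42.8 × 250 = 10,700.
Holding cost H = 0.19 × $129.00 = $24.5100 per unit per year.
EOQ = √(2DS / H) = √(2 × 10,700 × 290 / 24.51).
= √(6,206,000 / 24.51) = √253,202.7744 ≈ 503.193.

Q* ≈ 503 sheets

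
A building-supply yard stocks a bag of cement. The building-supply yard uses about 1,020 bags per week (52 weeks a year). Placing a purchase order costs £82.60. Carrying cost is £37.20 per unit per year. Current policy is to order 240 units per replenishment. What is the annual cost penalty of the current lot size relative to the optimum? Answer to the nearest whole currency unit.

Extra cost ≈ £4,664 per year

Annual demand D = 1,020 × 52 = 53,040.
EOQ = √(2DS/H) = √(2 × 53,040 × 82.6 / 37.2) ≈ 485.33.
Cost at Q* = (D/Q*)S + (Q*/2)H = √(2DSH) ≈ £18,054.20.
Cost at Q = 240: (53,040/240)×82.6 + (240/2)×37.2 = £18,254.60 + £4,464.00 = £22,718.60.
Excess = £22,718.60 − £18,054.20 = £4,664.40.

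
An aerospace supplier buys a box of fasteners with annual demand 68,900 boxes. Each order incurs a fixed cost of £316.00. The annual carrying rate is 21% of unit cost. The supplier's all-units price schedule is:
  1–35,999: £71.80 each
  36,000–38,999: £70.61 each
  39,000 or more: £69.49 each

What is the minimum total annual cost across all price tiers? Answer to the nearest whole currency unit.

TC* ≈ £4,972,644

Holding cost per unit per year at price C is H = 0.21·C.
Evaluate total cost at each tier's feasible EOQ or, if the EOQ is below the tier, at the tier's minimum quantity.
EOQ at £71.80 = 1699.4 (feasible in tier 1): TC = 68,900×£71.80 + (68,900/1699.4)×316 + (1699.4/2)×0.21×£71.80 = £4,972,643.59.
EOQ at £70.61 = 1713.7 < 36000, so use break Q=36000: TC = 68,900×£70.61 + (68,900/36000.0)×316 + (36000.0/2)×0.21×£70.61 = £5,132,539.59.
EOQ at £69.49 = 1727.4 < 39000, so use break Q=39000: TC = 68,900×£69.49 + (68,900/39000.0)×316 + (39000.0/2)×0.21×£69.49 = £5,072,980.82.
Lowest total cost among the candidates is at Q = 1699.4.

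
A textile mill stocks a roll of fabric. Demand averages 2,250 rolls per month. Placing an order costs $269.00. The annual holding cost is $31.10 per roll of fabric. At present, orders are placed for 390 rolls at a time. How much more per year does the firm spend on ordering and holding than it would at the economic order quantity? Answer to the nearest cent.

Annual demand D = 2,250 × 12 = 27,000.
EOQ = √(2DS/H) = √(2 × 27,000 × 269 / 31.1) ≈ 683.43.
Cost at Q* = (D/Q*)S + (Q*/2)H = √(2DSH) ≈ $21,254.61.
Cost at Q = 390: (27,000/390)×269 + (390/2)×31.1 = $18,623.08 + $6,064.50 = $24,687.58.
Excess = $24,687.58 − $21,254.61 = $3,432.96.

Extra cost ≈ $3,432.96 per year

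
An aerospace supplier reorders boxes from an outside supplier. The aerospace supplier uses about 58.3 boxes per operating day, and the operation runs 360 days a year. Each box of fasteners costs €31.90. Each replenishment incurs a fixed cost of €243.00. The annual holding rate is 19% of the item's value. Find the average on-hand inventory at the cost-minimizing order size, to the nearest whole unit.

Average inventory ≈ 649 boxes

Annual demand D = 58.3 × 360 = 20,988.
Holding cost H = 0.19 × €31.90 = €6.0610 per unit per year.
The optimal lot size = √(2DS/H) = √(2 × 20,988 × 243 / 6.061) ≈ 1297.27.
Average inventory = Q*/2 ≈ 1297.27 / 2 = 648.637.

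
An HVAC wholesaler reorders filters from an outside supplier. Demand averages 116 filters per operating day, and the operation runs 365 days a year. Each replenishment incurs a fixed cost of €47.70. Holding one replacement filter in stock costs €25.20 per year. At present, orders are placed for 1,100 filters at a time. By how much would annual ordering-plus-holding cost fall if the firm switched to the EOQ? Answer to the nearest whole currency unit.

Annual demand D = 116 × 365 = 42,340.
EOQ = √(2DS/H) = √(2 × 42,340 × 47.7 / 25.2) ≈ 400.36.
Cost at Q* = (D/Q*)S + (Q*/2)H = √(2DSH) ≈ €10,089.04.
Cost at Q = 1,100: (42,340/1,100)×47.7 + (1,100/2)×25.2 = €1,836.02 + €13,860.00 = €15,696.02.
Excess = €15,696.02 − €10,089.04 = €5,606.98.

Extra cost ≈ €5,607 per year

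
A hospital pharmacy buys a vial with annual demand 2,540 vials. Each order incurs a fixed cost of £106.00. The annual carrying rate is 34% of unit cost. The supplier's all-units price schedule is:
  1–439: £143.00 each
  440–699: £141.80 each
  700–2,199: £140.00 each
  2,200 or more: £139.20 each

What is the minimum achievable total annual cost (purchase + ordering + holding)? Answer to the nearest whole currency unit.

TC* ≈ £368,337

Holding cost per unit per year at price C is H = 0.34·C.
Candidates are each tier's EOQ (if it falls in that tier) and each price-break quantity.
EOQ at £143.00 = 105.2 (feasible in tier 1): TC = 2,540×£143.00 + (2,540/105.2)×106 + (105.2/2)×0.34×£143.00 = £368,336.73.
EOQ at £141.80 = 105.7 < 440, so use break Q=440: TC = 2,540×£141.80 + (2,540/440.0)×106 + (440.0/2)×0.34×£141.80 = £371,390.55.
EOQ at £140.00 = 106.4 < 700, so use break Q=700: TC = 2,540×£140.00 + (2,540/700.0)×106 + (700.0/2)×0.34×£140.00 = £372,644.63.
EOQ at £139.20 = 106.7 < 2200, so use break Q=2200: TC = 2,540×£139.20 + (2,540/2200.0)×106 + (2200.0/2)×0.34×£139.20 = £405,751.18.
Lowest total cost among the candidates is at Q = 105.2.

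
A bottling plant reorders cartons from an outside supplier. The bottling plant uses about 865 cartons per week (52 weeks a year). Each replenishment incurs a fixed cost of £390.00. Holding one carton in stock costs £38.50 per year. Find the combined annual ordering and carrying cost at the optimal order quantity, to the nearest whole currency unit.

Annual demand D = 865 × 52 = 44,980.
Q* = √(2DS/H) = √(2 × 44,980 × 390 / 38.5) ≈ 954.61.
At Q*, ordering cost (D/Q*)S equals holding cost (Q*/2)H, each = √(DSH/2).
Minimum total = √(2DSH) = √(2 × 44,980 × 390 × 38.5) ≈ 36752.543.

TC* ≈ £36,753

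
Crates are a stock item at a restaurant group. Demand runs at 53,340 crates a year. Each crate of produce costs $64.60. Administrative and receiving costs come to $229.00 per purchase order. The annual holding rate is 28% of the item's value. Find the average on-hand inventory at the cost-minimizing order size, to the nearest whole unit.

Holding cost H = 0.28 × $64.60 = $18.0880 per unit per year.
Q* = √(2DS/H) = √(2 × 53,340 × 229 / 18.088) ≈ 1162.15.
Average inventory = Q*/2 ≈ 1162.15 / 2 = 581.077.

Average inventory ≈ 581 crates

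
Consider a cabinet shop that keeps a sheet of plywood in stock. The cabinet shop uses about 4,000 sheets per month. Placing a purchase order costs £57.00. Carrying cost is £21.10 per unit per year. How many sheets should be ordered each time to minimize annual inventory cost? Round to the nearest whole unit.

Annual demand D = 4,000 × 12 = 48,000.
EOQ = √(2DS / H) = √(2 × 48,000 × 57 / 21.1).
= √(5,472,000 / 21.1) = √259,336.4929 ≈ 509.251.

Q* ≈ 509 sheets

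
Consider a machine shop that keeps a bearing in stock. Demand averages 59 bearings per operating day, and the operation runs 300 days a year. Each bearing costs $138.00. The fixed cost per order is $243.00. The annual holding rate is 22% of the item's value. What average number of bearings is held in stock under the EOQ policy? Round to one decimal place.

Annual demand D = 59 × 300 = 17,700.
Holding cost H = 0.22 × $138.00 = $30.3600 per unit per year.
The optimal lot size = √(2DS/H) = √(2 × 17,700 × 243 / 30.36) ≈ 532.30.
Average inventory = Q*/2 ≈ 532.30 / 2 = 266.148.

Average inventory ≈ 266.1 bearings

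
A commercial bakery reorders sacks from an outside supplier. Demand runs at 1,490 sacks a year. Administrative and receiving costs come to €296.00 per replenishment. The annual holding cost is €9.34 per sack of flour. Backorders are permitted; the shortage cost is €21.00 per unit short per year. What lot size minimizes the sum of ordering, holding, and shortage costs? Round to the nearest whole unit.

With planned backorders, Q* = √(2DS/H) · √((H+B)/B).
√(2DS/H) = √(2 × 1,490 × 296 / 9.34) = 307.313.
√((H+B)/B) = √((9.34+21)/21) = 1.2020.
Q* ≈ 369.385.

Q* ≈ 369 sacks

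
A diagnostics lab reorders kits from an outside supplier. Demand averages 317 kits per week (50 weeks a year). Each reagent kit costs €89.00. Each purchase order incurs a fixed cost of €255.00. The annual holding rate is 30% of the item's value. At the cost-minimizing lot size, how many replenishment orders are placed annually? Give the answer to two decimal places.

Annual demand D = 317 × 50 = 15,850.
Holding cost H = 0.30 × €89.00 = €26.7000 per unit per year.
The optimal lot size = √(2DS/H) = √(2 × 15,850 × 255 / 26.7) ≈ 550.23.
Orders per year = D / Q* = 15,850 / 550.23 ≈ 28.806.

N ≈ 28.81 orders per year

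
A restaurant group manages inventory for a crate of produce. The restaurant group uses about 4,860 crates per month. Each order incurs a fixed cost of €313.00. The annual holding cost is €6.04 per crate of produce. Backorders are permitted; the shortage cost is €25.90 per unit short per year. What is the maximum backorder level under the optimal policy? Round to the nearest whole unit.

S* ≈ 516 crates

Annual demand D = 4,860 × 12 = 58,320.
With planned backorders, Q* = √(2DS/H) · √((H+B)/B).
√(2DS/H) = √(2 × 58,320 × 313 / 6.04) = 2458.541.
√((H+B)/B) = √((6.04+25.9)/25.9) = 1.1105.
Q* ≈ 2730.204.
S* = Q* · H/(H+B) = 2730.204 × 6.04/31.94 ≈ 516.294.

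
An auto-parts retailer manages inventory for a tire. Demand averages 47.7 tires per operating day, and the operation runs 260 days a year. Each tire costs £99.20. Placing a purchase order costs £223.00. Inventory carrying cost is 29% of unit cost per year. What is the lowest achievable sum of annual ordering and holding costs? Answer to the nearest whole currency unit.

Annual demand D = 47.7 × 260 = 12,402.
Holding cost H = 0.29 × £99.20 = £28.7680 per unit per year.
Q* = √(2DS/H) = √(2 × 12,402 × 223 / 28.768) ≈ 438.49.
At Q*, ordering cost (D/Q*)S equals holding cost (Q*/2)H, each = √(DSH/2).
Minimum total = √(2DSH) = √(2 × 12,402 × 223 × 28.768) ≈ 12614.444.

TC* ≈ £12,614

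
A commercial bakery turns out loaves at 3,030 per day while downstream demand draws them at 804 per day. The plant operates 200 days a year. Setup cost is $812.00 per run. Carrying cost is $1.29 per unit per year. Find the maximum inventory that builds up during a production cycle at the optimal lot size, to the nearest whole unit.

Annual demand D = 804 × 200 = 160,800.
Production build-up factor (1 − d/p) = 1 − 804/3,030 = 0.7347.
Q* = √(2DS / (H(1 − d/p))) = √(2 × 160,800 × 812 / (1.29 × 0.7347)).
= √(261,139,200 / 0.9477) ≈ 16599.688.
Maximum inventory = Q*(1 − d/p) = 16599.688 × 0.7347 ≈ 12195.018.

I_max ≈ 12,195 loaves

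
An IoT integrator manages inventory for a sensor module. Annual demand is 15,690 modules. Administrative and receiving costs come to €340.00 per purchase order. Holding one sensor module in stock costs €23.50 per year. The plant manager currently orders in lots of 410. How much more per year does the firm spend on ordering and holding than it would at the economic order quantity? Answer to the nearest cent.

EOQ = √(2DS/H) = √(2 × 15,690 × 340 / 23.5) ≈ 673.80.
Cost at Q* = (D/Q*)S + (Q*/2)H = √(2DSH) ≈ €15,834.34.
Cost at Q = 410: (15,690/410)×340 + (410/2)×23.5 = €13,011.22 + €4,817.50 = €17,828.72.
Excess = €17,828.72 − €15,834.34 = €1,994.38.

Extra cost ≈ €1,994.38 per year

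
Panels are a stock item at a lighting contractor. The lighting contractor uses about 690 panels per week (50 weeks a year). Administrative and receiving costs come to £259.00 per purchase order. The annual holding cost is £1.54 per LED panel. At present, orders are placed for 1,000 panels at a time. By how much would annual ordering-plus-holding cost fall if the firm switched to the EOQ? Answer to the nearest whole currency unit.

Extra cost ≈ £4,459 per year

Annual demand D = 690 × 50 = 34,500.
EOQ = √(2DS/H) = √(2 × 34,500 × 259 / 1.54) ≈ 3406.54.
Cost at Q* = (D/Q*)S + (Q*/2)H = √(2DSH) ≈ £5,246.08.
Cost at Q = 1,000: (34,500/1,000)×259 + (1,000/2)×1.54 = £8,935.50 + £770.00 = £9,705.50.
Excess = £9,705.50 − £5,246.08 = £4,459.42.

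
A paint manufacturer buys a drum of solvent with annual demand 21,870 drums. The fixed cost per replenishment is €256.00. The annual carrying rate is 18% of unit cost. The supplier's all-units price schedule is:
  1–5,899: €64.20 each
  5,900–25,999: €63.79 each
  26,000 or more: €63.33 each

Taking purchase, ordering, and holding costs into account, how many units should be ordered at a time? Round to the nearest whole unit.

Q* ≈ 984 drums

Holding cost per unit per year at price C is H = 0.18·C.
Candidates are each tier's EOQ (if it falls in that tier) and each price-break quantity.
EOQ at €64.20 = 984.4 (feasible in tier 1): TC = 21,870×€64.20 + (21,870/984.4)×256 + (984.4/2)×0.18×€64.20 = €1,415,429.31.
EOQ at €63.79 = 987.5 < 5900, so use break Q=5900: TC = 21,870×€63.79 + (21,870/5900.0)×256 + (5900.0/2)×0.18×€63.79 = €1,429,908.73.
EOQ at €63.33 = 991.1 < 26000, so use break Q=26000: TC = 21,870×€63.33 + (21,870/26000.0)×256 + (26000.0/2)×0.18×€63.33 = €1,533,434.64.
Lowest total cost is €1,415,429.31 at Q = 984.4.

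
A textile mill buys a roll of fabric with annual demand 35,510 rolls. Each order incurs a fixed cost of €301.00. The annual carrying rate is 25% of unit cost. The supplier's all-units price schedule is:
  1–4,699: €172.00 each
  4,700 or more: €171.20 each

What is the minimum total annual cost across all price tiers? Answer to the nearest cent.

Holding cost per unit per year at price C is H = 0.25·C.
Evaluate total cost at each tier's feasible EOQ or, if the EOQ is below the tier, at the tier's minimum quantity.
EOQ at €172.00 = 705.1 (feasible in tier 1): TC = 35,510×€172.00 + (35,510/705.1)×301 + (705.1/2)×0.25×€172.00 = €6,138,038.51.
EOQ at €171.20 = 706.7 < 4700, so use break Q=4700: TC = 35,510×€171.20 + (35,510/4700.0)×301 + (4700.0/2)×0.25×€171.20 = €6,182,166.15.
Lowest total cost among the candidates is at Q = 705.1.

TC* ≈ €6,138,038.51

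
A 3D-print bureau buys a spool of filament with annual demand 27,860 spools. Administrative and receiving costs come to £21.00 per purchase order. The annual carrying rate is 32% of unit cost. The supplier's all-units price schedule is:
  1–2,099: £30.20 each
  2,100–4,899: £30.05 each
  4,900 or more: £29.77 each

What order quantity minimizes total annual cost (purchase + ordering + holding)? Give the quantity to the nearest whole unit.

Holding cost per unit per year at price C is H = 0.32·C.
Evaluate total cost at each tier's feasible EOQ or, if the EOQ is below the tier, at the tier's minimum quantity.
EOQ at £30.20 = 348.0 (feasible in tier 1): TC = 27,860×£30.20 + (27,860/348.0)×21 + (348.0/2)×0.32×£30.20 = £844,734.74.
EOQ at £30.05 = 348.8 < 2100, so use break Q=2100: TC = 27,860×£30.05 + (27,860/2100.0)×21 + (2100.0/2)×0.32×£30.05 = £847,568.40.
EOQ at £29.77 = 350.5 < 4900, so use break Q=4900: TC = 27,860×£29.77 + (27,860/4900.0)×21 + (4900.0/2)×0.32×£29.77 = £852,851.28.
Lowest total cost is £844,734.74 at Q = 348.0.

Q* ≈ 348 spools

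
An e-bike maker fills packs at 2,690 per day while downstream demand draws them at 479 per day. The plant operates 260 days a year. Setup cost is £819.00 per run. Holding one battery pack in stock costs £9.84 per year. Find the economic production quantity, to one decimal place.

Q* ≈ 5,022.2 packs

Annual demand D = 479 × 260 = 124,540.
Production build-up factor (1 − d/p) = 1 − 479/2,690 = 0.8219.
Q* = √(2DS / (H(1 − d/p))) = √(2 × 124,540 × 819 / (9.84 × 0.8219)).
= √(203,996,520 / 8.0878) ≈ 5022.218.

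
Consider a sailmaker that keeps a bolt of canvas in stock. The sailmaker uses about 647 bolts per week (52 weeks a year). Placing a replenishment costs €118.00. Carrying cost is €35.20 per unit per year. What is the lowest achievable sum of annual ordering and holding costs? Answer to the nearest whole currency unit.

TC* ≈ €16,718

Annual demand D = 647 × 52 = 33,644.
The optimal lot size = √(2DS/H) = √(2 × 33,644 × 118 / 35.2) ≈ 474.94.
At the optimum the two cost components are equal, so total cost = 2·(Q*/2)H = Q*·H.
Minimum total = √(2DSH) = √(2 × 33,644 × 118 × 35.2) ≈ 16717.878.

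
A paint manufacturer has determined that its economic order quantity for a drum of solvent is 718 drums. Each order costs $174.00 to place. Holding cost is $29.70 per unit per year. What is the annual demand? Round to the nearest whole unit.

Invert the EOQ relation Q*² = 2DS/H.
From Q* = √(2DS/H): D = Q*²H / (2S) = 718² × 29.7 / (2 × 174) = 43997.307.

D ≈ 43,997 drums per year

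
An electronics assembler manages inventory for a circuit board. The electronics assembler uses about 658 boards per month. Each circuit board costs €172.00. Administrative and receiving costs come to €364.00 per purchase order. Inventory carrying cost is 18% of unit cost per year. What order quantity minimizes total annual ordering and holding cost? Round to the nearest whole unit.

Q* ≈ 431 boards

Annual demand D = 658 × 12 = 7,896.
Holding cost H = 0.18 × €172.00 = €30.9600 per unit per year.
EOQ = √(2DS / H) = √(2 × 7,896 × 364 / 30.96).
= √(5,748,288 / 30.96) = √185,668.2171 ≈ 430.892.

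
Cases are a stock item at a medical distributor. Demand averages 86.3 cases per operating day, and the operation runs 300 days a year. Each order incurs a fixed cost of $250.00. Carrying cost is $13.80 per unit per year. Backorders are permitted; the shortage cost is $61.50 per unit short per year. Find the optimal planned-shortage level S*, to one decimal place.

S* ≈ 196.4 cases

Annual demand D = 86.3 × 300 = 25,890.
With planned backorders, Q* = √(2DS/H) · √((H+B)/B).
√(2DS/H) = √(2 × 25,890 × 250 / 13.8) = 968.526.
√((H+B)/B) = √((13.8+61.5)/61.5) = 1.1065.
Q* ≈ 1071.696.
S* = Q* · H/(H+B) = 1071.696 × 13.8/75.3 ≈ 196.406.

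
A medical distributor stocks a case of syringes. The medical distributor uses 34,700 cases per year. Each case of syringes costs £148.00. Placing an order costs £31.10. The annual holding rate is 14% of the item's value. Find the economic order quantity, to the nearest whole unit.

Holding cost H = 0.14 × £148.00 = £20.7200 per unit per year.
EOQ = √(2DS / H) = √(2 × 34,700 × 31.1 / 20.72).
= √(2,158,340 / 20.72) = √104,166.9884 ≈ 322.749.

Q* ≈ 323 cases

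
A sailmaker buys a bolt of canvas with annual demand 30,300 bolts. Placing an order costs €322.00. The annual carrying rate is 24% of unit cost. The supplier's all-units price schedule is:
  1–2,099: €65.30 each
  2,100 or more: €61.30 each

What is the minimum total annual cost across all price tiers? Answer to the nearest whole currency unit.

Holding cost per unit per year at price C is H = 0.24·C.
For each price level, check whether its EOQ is feasible; otherwise the best quantity at that price is the breakpoint.
EOQ at €65.30 = 1115.8 (feasible in tier 1): TC = 30,300×€65.30 + (30,300/1115.8)×322 + (1115.8/2)×0.24×€65.30 = €1,996,077.45.
EOQ at €61.30 = 1151.7 < 2100, so use break Q=2100: TC = 30,300×€61.30 + (30,300/2100.0)×322 + (2100.0/2)×0.24×€61.30 = €1,877,483.60.
Lowest total cost among the candidates is at Q = 2100.0.

TC* ≈ €1,877,484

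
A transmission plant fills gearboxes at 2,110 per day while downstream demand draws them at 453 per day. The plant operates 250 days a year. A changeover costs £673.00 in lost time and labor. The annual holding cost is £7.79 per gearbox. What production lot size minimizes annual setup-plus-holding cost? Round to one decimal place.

Q* ≈ 4,991.8 gearboxes

Annual demand D = 453 × 250 = 113,250.
Production build-up factor (1 − d/p) = 1 − 453/2,110 = 0.7853.
Q* = √(2DS / (H(1 − d/p))) = √(2 × 113,250 × 673 / (7.79 × 0.7853)).
= √(152,434,500 / 6.1175) ≈ 4991.751.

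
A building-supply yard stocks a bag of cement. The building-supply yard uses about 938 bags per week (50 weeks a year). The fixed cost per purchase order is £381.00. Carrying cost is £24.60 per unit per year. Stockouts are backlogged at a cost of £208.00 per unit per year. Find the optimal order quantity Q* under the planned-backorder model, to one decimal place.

Annual demand D = 938 × 50 = 46,900.
With planned backorders, Q* = √(2DS/H) · √((H+B)/B).
√(2DS/H) = √(2 × 46,900 × 381 / 24.6) = 1205.303.
√((H+B)/B) = √((24.6+208)/208) = 1.0575.
Q* ≈ 1274.587.

Q* ≈ 1,274.6 bags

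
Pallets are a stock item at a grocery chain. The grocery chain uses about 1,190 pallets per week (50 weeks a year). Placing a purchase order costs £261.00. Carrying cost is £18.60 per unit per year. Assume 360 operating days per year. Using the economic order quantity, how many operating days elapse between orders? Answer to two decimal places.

T ≈ 7.82 days

Annual demand D = 1,190 × 50 = 59,500.
The optimal lot size = √(2DS/H) = √(2 × 59,500 × 261 / 18.6) ≈ 1292.22.
Cycle time = Q*/D × 360 = 1292.22 / 59,500 × 360 ≈ 7.818 days.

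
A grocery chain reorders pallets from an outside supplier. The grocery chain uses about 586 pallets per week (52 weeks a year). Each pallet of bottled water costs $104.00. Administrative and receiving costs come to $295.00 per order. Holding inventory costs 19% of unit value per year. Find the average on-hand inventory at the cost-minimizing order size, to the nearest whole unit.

Average inventory ≈ 477 pallets

Annual demand D = 586 × 52 = 30,472.
Holding cost H = 0.19 × $104.00 = $19.7600 per unit per year.
Q* = √(2DS/H) = √(2 × 30,472 × 295 / 19.76) ≈ 953.86.
Average inventory = Q*/2 ≈ 953.86 / 2 = 476.928.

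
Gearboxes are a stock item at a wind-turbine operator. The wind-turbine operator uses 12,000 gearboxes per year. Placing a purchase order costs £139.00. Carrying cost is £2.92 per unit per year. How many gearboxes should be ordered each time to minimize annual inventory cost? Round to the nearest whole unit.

Q* ≈ 1,069 gearboxes

EOQ = √(2DS / H) = √(2 × 12,000 × 139 / 2.92).
= √(3,336,000 / 2.92) = √1,142,465.7534 ≈ 1068.862.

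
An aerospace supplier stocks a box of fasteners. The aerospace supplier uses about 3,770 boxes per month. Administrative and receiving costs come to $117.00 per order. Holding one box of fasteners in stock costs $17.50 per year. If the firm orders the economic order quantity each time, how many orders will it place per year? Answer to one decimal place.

Annual demand D = 3,770 × 12 = 45,240.
Q* = √(2DS/H) = √(2 × 45,240 × 117 / 17.5) ≈ 777.77.
Orders per year = D / Q* = 45,240 / 777.77 ≈ 58.166.

N ≈ 58.2 orders per year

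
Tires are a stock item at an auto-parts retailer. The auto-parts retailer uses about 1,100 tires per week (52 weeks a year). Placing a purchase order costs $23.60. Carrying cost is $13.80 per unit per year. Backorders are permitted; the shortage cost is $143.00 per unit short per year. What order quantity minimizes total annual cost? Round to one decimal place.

Q* ≈ 463.2 tires

Annual demand D = 1,100 × 52 = 57,200.
With planned backorders, Q* = √(2DS/H) · √((H+B)/B).
√(2DS/H) = √(2 × 57,200 × 23.6 / 13.8) = 442.313.
√((H+B)/B) = √((13.8+143)/143) = 1.0471.
Q* ≈ 463.164.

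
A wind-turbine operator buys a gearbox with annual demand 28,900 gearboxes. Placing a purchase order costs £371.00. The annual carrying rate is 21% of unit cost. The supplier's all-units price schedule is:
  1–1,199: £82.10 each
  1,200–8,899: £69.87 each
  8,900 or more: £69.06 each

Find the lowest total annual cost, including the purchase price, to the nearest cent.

Holding cost per unit per year at price C is H = 0.21·C.
Candidates are each tier's EOQ (if it falls in that tier) and each price-break quantity.
EOQ at £82.10 = 1115.2 (feasible in tier 1): TC = 28,900×£82.10 + (28,900/1115.2)×371 + (1115.2/2)×0.21×£82.10 = £2,391,917.91.
EOQ at £69.87 = 1208.9 (feasible in tier 2): TC = 28,900×£69.87 + (28,900/1208.9)×371 + (1208.9/2)×0.21×£69.87 = £2,036,981.05.
EOQ at £69.06 = 1216.0 < 8900, so use break Q=8900: TC = 28,900×£69.06 + (28,900/8900.0)×371 + (8900.0/2)×0.21×£69.06 = £2,061,575.28.
Lowest total cost among the candidates is at Q = 1208.9.

TC* ≈ £2,036,981.05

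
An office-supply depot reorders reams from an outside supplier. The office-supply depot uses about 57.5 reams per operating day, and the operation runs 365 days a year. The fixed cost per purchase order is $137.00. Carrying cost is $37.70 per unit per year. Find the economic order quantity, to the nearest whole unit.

Q* ≈ 391 reams

Annual demand D = 57.5 × 365 = 20,987.5.
EOQ = √(2DS / H) = √(2 × 20,987.5 × 137 / 37.7).
= √(5,750,575 / 37.7) = √152,535.1459 ≈ 390.557.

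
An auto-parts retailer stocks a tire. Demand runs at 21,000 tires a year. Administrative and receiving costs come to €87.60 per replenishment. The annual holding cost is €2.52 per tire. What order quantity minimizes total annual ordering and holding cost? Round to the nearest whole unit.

EOQ = √(2DS / H) = √(2 × 21,000 × 87.6 / 2.52).
= √(3,679,200 / 2.52) = √1,460,000 ≈ 1208.305.

Q* ≈ 1,208 tires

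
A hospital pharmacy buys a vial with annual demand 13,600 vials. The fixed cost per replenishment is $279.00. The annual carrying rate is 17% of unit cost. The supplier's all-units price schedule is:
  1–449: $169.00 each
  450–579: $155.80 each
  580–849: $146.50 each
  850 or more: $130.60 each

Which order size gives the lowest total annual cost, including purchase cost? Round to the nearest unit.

Holding cost per unit per year at price C is H = 0.17·C.
For each price level, check whether its EOQ is feasible; otherwise the best quantity at that price is the breakpoint.
Tier 1 ($169.00): EOQ = 513.9 exceeds tier's upper bound 449, so this tier is dominated.
EOQ at $155.80 = 535.3 (feasible in tier 2): TC = 13,600×$155.80 + (13,600/535.3)×279 + (535.3/2)×0.17×$155.80 = $2,133,057.34.
EOQ at $146.50 = 552.0 < 580, so use break Q=580: TC = 13,600×$146.50 + (13,600/580.0)×279 + (580.0/2)×0.17×$146.50 = $2,006,164.52.
EOQ at $130.60 = 584.6 < 850, so use break Q=850: TC = 13,600×$130.60 + (13,600/850.0)×279 + (850.0/2)×0.17×$130.60 = $1,790,059.85.
Lowest total cost is $1,790,059.85 at Q = 850.0.

Q* ≈ 850 vials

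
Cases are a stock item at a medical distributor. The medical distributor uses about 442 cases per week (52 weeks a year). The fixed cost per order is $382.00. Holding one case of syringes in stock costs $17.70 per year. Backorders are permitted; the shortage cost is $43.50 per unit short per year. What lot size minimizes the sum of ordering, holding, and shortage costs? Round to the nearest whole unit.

Annual demand D = 442 × 52 = 22,984.
With planned backorders, Q* = √(2DS/H) · √((H+B)/B).
√(2DS/H) = √(2 × 22,984 × 382 / 17.7) = 996.031.
√((H+B)/B) = √((17.7+43.5)/43.5) = 1.1861.
Q* ≈ 1181.419.

Q* ≈ 1,181 cases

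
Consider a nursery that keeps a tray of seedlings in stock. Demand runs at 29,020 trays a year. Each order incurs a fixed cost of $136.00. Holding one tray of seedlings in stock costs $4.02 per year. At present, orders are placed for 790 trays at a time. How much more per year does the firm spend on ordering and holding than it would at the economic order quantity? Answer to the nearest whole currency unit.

Extra cost ≈ $951 per year

EOQ = √(2DS/H) = √(2 × 29,020 × 136 / 4.02) ≈ 1401.26.
Cost at Q* = (D/Q*)S + (Q*/2)H = √(2DSH) ≈ $5,633.08.
Cost at Q = 790: (29,020/790)×136 + (790/2)×4.02 = $4,995.85 + $1,587.90 = $6,583.75.
Excess = $6,583.75 − $5,633.08 = $950.66.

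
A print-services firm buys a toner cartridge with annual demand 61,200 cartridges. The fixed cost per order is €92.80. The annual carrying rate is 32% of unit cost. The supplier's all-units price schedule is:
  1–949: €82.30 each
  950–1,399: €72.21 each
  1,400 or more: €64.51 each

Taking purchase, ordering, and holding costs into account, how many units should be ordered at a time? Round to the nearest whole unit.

Q* ≈ 1,400 cartridges

Holding cost per unit per year at price C is H = 0.32·C.
Candidates are each tier's EOQ (if it falls in that tier) and each price-break quantity.
EOQ at €82.30 = 656.7 (feasible in tier 1): TC = 61,200×€82.30 + (61,200/656.7)×92.8 + (656.7/2)×0.32×€82.30 = €5,054,055.76.
EOQ at €72.21 = 701.1 < 950, so use break Q=950: TC = 61,200×€72.21 + (61,200/950.0)×92.8 + (950.0/2)×0.32×€72.21 = €4,436,206.19.
EOQ at €64.51 = 741.8 < 1400, so use break Q=1400: TC = 61,200×€64.51 + (61,200/1400.0)×92.8 + (1400.0/2)×0.32×€64.51 = €3,966,518.93.
Lowest total cost is €3,966,518.93 at Q = 1400.0.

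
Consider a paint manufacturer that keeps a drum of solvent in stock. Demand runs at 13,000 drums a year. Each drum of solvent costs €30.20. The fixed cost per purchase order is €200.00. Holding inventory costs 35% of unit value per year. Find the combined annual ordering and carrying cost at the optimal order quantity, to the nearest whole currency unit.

Holding cost H = 0.35 × €30.20 = €10.5700 per unit per year.
Q* = √(2DS/H) = √(2 × 13,000 × 200 / 10.57) ≈ 701.40.
At the optimum the two cost components are equal, so total cost = 2·(Q*/2)H = Q*·H.
Minimum total = √(2DSH) = √(2 × 13,000 × 200 × 10.57) ≈ 7413.771.

TC* ≈ €7,414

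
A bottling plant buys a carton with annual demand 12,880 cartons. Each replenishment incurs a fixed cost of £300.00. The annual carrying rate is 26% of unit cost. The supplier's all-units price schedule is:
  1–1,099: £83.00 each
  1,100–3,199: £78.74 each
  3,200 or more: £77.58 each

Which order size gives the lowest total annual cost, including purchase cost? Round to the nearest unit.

Q* ≈ 1,100 cartons

Holding cost per unit per year at price C is H = 0.26·C.
For each price level, check whether its EOQ is feasible; otherwise the best quantity at that price is the breakpoint.
EOQ at £83.00 = 598.4 (feasible in tier 1): TC = 12,880×£83.00 + (12,880/598.4)×300 + (598.4/2)×0.26×£83.00 = £1,081,953.96.
EOQ at £78.74 = 614.4 < 1100, so use break Q=1100: TC = 12,880×£78.74 + (12,880/1100.0)×300 + (1100.0/2)×0.26×£78.74 = £1,028,943.75.
EOQ at £77.58 = 619.0 < 3200, so use break Q=3200: TC = 12,880×£77.58 + (12,880/3200.0)×300 + (3200.0/2)×0.26×£77.58 = £1,032,711.18.
Lowest total cost is £1,028,943.75 at Q = 1100.0.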